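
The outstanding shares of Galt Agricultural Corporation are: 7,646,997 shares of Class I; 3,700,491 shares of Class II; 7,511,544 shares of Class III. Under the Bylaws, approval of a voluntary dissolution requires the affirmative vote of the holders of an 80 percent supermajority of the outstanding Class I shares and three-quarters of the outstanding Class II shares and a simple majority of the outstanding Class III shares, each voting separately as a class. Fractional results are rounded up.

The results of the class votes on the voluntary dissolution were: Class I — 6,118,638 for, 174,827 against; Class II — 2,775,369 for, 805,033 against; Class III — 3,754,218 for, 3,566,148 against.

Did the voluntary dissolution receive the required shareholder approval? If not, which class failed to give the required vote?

Class I: 4/5 of 7646997 = 6117597.60, rounded up to 6117598; 6,117,598 required, 6,118,638 in favor — approved.
Class II: 3/4 of 3700491 = 2775368.25, rounded up to 2775369; 2,775,369 required, 2,775,369 in favor — approved.
Class III: a majority of 7511544 is 3755773; 3,755,773 required, 3,754,218 in favor — not approved.

Not approved — the Class III shares did not give the required vote.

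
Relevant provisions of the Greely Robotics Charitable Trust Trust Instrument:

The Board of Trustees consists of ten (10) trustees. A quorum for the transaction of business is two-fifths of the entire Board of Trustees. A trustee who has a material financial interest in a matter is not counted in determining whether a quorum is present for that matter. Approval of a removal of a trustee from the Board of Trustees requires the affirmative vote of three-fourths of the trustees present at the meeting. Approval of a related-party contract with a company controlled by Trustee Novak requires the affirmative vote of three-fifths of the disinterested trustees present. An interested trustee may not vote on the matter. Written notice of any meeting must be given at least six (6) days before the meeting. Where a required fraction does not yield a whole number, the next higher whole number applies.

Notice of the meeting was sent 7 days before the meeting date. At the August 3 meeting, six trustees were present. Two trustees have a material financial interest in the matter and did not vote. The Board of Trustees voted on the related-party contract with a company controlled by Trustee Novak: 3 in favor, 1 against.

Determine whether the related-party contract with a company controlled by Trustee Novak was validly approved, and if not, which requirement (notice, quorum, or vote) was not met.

Notice: 7 days given; 6 required (7 ≥ 6). Satisfied.
Quorum: 6 present, but the 2 interested trustees do not count, leaving 4. Quorum is 4. Satisfied.
Vote: the related-party contract with a company controlled by Trustee Novak requires three-fifths of the disinterested trustees present (6 − 2 = 4). 3/5 of 4 = 2.40, rounded up to 3, so 3 affirmative votes are needed; 3 voted in favor. Satisfied.

Valid — all requirements satisfied.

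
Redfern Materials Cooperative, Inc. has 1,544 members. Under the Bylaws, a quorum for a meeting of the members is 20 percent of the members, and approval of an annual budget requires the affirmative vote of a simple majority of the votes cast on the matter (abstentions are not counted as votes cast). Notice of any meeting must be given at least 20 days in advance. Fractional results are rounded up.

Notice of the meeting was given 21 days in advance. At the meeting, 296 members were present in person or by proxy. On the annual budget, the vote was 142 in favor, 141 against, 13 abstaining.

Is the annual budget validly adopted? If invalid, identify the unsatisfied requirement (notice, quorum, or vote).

Notice: 21 days given; 20 required. Satisfied.
Quorum: 20% of 1,544 = 308.80, rounded up to 309; 296 present. Not satisfied.
Vote: requires a majority of the votes cast (296 − 13 abstaining = 283); a majority of 283 is 142, so 142 needed; 142 in favor. Satisfied.

Invalid — quorum requirement not satisfied.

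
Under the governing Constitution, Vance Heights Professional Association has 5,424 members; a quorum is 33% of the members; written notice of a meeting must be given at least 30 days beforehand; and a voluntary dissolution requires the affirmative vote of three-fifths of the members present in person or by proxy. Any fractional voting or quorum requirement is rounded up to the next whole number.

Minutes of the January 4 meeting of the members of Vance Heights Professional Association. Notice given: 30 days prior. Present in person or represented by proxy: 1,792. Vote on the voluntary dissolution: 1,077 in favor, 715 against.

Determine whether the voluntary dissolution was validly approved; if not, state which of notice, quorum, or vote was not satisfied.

Notice: 30 days given; 30 required. Satisfied.
Quorum: 33% of 5,424 = 1,789.92, rounded up to 1,790; 1,792 present. Satisfied.
Vote: requires three-fifths of those present (1,792); 3/5 of 1792 = 1075.20, rounded up to 1076, so 1,076 needed; 1,077 in favor. Satisfied.

Valid — all requirements satisfied.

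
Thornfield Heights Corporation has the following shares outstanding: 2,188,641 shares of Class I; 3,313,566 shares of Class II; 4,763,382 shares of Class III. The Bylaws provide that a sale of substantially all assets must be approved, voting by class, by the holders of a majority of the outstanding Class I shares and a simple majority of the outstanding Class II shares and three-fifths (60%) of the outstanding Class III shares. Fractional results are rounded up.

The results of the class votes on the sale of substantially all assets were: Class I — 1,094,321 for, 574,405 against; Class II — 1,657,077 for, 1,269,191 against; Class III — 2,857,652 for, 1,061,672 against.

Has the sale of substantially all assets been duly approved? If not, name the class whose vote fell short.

Not approved — the Class III shares did not give the required vote.

Class I: a majority of 2188641 is 1094321; 1,094,321 required, 1,094,321 in favor — approved.
Class II: a majority of 3313566 is 1656784; 1,656,784 required, 1,657,077 in favor — approved.
Class III: 3/5 of 4763382 = 2858029.20, rounded up to 2858030; 2,858,030 required, 2,857,652 in favor — not approved.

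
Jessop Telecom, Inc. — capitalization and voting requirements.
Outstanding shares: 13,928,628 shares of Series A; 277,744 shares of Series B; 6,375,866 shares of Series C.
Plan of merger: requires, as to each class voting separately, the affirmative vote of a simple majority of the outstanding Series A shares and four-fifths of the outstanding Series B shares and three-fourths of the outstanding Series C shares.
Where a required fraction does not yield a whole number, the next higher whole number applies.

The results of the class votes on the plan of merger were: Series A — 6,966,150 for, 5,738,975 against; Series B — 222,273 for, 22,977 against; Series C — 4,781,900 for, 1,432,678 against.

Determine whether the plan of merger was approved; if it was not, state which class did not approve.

Series A: a majority of 13928628 is 6964315; 6,964,315 required, 6,966,150 in favor — approved.
Series B: 4/5 of 277744 = 222195.20, rounded up to 222196; 222,196 required, 222,273 in favor — approved.
Series C: 3/4 of 6375866 = 4781899.50, rounded up to 4781900; 4,781,900 required, 4,781,900 in favor — approved.

Approved — every class gave the required vote.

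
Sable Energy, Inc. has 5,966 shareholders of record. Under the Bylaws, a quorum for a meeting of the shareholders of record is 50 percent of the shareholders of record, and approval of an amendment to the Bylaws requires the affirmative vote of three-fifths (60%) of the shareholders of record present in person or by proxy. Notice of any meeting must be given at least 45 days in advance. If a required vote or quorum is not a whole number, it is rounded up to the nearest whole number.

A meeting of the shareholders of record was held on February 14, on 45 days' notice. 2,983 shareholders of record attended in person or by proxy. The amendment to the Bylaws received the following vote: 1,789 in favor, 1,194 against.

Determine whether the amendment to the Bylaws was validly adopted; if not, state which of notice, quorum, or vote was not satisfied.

Notice: 45 days given; 45 required. Satisfied.
Quorum: 50% of 5,966 = 2,983; 2,983 present. Satisfied.
Vote: requires three-fifths of those present (2,983); 3/5 of 2983 = 1789.80, rounded up to 1790, so 1,790 needed; 1,789 in favor. Not satisfied.

Invalid — vote requirement not satisfied.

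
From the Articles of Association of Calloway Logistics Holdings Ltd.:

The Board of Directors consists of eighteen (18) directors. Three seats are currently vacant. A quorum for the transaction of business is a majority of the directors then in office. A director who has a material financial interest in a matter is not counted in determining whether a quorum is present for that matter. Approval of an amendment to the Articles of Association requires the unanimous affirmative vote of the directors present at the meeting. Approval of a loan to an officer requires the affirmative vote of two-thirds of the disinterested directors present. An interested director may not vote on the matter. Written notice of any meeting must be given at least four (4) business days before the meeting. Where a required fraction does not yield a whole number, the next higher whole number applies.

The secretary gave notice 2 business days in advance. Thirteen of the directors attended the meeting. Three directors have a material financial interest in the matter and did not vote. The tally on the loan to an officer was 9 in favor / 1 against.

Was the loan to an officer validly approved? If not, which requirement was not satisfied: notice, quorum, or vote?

Notice: 2 business days given; 4 required (2 < 4). Not satisfied.
Quorum: 13 present, but the 3 interested directors do not count, leaving 10. Quorum is 8. Satisfied.
Vote: the loan to an officer requires two-thirds of the disinterested directors present (13 − 3 = 10). 2/3 of 10 = 6.67, rounded up to 7, so 7 affirmative votes are needed; 9 voted in favor. Satisfied.

Invalid — notice requirement not satisfied.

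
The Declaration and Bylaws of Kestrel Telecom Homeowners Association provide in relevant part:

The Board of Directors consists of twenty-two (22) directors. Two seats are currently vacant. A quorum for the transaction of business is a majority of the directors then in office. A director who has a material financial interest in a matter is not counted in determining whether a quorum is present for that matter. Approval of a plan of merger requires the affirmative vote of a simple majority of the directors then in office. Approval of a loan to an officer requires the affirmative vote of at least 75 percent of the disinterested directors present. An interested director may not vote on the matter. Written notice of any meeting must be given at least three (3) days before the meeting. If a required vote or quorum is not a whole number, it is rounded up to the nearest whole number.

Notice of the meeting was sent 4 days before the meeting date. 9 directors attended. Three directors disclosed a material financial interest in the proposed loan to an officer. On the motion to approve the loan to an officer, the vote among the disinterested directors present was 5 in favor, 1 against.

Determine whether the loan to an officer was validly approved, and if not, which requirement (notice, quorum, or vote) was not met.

Invalid — quorum requirement not satisfied.

Notice: 4 days given; 3 required (4 ≥ 3). Satisfied.
Quorum: 9 present, but the 3 interested directors do not count, leaving 6. Quorum is 11. Not satisfied.
Vote: the loan to an officer requires three-fourths of the disinterested directors present (9 − 3 = 6). 3/4 of 6 = 4.50, rounded up to 5, so 5 affirmative votes are needed; 5 voted in favor. Satisfied. (Moot — without a quorum no business can be validly transacted.)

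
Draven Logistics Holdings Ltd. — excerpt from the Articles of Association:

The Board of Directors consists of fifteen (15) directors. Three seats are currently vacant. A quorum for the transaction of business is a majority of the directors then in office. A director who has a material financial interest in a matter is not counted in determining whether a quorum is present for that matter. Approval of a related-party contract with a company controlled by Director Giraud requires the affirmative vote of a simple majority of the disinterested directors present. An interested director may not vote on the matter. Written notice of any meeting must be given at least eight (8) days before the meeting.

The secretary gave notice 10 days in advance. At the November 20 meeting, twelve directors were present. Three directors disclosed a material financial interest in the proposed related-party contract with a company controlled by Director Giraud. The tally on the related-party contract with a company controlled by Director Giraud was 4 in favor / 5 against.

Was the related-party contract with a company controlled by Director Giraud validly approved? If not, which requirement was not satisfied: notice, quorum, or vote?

Notice: 10 days given; 8 required (10 ≥ 8). Satisfied.
Quorum: 12 present, but the 3 interested directors do not count, leaving 9. Quorum is 7. Satisfied.
Vote: the related-party contract with a company controlled by Director Giraud requires a majority of the disinterested directors present (12 − 3 = 9). A majority of 9 is 5, so 5 affirmative votes are needed; 4 voted in favor. Not satisfied.

Invalid — vote requirement not satisfied.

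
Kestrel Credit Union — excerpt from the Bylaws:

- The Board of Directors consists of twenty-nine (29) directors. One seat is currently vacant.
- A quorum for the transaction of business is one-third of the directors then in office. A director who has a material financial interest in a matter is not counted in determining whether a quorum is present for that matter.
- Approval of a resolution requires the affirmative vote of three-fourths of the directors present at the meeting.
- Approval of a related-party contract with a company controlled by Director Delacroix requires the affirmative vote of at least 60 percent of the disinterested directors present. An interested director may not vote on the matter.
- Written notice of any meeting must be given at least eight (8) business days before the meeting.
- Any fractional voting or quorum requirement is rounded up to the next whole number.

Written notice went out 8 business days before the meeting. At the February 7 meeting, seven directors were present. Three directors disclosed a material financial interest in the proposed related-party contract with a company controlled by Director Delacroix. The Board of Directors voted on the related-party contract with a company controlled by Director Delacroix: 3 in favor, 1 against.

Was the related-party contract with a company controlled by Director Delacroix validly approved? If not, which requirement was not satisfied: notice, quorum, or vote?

Notice: 8 business days given; 8 required (8 ≥ 8). Satisfied.
Quorum: 7 present, but the 3 interested directors do not count, leaving 4. Quorum is 10. Not satisfied.
Vote: the related-party contract with a company controlled by Director Delacroix requires three-fifths of the disinterested directors present (7 − 3 = 4). 3/5 of 4 = 2.40, rounded up to 3, so 3 affirmative votes are needed; 3 voted in favor. Satisfied. (Moot — without a quorum no business can be validly transacted.)

Invalid — quorum requirement not satisfied.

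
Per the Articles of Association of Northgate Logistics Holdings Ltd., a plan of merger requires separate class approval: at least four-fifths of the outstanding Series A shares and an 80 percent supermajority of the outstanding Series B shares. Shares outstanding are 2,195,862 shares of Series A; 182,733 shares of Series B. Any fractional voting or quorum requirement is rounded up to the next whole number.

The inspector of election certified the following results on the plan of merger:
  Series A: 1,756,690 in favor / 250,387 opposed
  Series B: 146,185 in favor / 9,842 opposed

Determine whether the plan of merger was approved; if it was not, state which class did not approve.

Not approved — the Series B shares did not give the required vote.

Series A: 4/5 of 2195862 = 1756689.60, rounded up to 1756690; 1,756,690 required, 1,756,690 in favor — approved.
Series B: 4/5 of 182733 = 146186.40, rounded up to 146187; 146,187 required, 146,185 in favor — not approved.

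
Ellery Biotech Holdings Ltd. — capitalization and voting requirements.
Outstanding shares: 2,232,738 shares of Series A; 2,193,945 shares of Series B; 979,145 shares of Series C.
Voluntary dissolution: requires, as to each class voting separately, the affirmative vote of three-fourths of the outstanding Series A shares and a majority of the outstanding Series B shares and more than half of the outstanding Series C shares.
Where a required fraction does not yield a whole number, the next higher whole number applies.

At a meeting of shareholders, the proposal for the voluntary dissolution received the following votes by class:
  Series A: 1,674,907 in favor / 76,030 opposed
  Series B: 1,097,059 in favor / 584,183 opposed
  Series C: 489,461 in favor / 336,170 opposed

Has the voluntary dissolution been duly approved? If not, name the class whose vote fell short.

Series A: 3/4 of 2232738 = 1674553.50, rounded up to 1674554; 1,674,554 required, 1,674,907 in favor — approved.
Series B: a majority of 2193945 is 1096973; 1,096,973 required, 1,097,059 in favor — approved.
Series C: a majority of 979145 is 489573; 489,573 required, 489,461 in favor — not approved.

Not approved — the Series C shares did not give the required vote.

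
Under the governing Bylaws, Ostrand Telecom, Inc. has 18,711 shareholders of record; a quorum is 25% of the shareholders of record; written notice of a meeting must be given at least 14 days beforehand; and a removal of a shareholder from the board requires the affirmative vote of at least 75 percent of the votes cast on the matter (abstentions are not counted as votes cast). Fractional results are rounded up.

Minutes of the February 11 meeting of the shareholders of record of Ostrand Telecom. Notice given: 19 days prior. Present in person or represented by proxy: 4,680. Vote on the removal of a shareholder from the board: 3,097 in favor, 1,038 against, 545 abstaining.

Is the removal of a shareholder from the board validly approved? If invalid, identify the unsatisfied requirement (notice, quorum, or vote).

Notice: 19 days given; 14 required. Satisfied.
Quorum: 25% of 18,711 = 4,677.75, rounded up to 4,678; 4,680 present. Satisfied.
Vote: requires three-fourths of the votes cast (4,680 − 545 abstaining = 4,135); 3/4 of 4135 = 3101.25, rounded up to 3102, so 3,102 needed; 3,097 in favor. Not satisfied.

Invalid — vote requirement not satisfied.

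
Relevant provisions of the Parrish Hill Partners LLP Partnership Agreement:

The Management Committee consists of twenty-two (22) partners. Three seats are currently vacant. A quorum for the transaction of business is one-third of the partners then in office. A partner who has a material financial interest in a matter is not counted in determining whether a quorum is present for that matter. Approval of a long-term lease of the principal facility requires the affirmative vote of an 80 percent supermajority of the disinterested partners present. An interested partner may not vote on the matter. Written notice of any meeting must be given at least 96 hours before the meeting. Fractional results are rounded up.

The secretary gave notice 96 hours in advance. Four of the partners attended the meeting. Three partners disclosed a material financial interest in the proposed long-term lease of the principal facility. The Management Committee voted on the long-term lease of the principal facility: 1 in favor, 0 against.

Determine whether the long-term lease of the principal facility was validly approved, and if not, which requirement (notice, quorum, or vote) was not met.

Notice: 96 hours given; 96 required (96 ≥ 96). Satisfied.
Quorum: 4 present, but the 3 interested partners do not count, leaving 1. Quorum is 7. Not satisfied.
Vote: the long-term lease of the principal facility requires four-fifths of the disinterested partners present (4 − 3 = 1). 4/5 of 1 = 0.80, rounded up to 1, so 1 affirmative vote is needed; 1 voted in favor. Satisfied. (Moot — without a quorum no business can be validly transacted.)

Invalid — quorum requirement not satisfied.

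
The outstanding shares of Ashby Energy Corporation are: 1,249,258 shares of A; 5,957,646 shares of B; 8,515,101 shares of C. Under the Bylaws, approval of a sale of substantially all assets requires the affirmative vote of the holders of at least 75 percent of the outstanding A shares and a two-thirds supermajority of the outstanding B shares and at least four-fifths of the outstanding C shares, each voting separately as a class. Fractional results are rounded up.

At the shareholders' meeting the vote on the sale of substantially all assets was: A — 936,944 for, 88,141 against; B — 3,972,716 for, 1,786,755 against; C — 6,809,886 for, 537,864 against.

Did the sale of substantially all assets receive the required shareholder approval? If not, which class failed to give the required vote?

Not approved — the C shares did not give the required vote.

A: 3/4 of 1249258 = 936943.50, rounded up to 936944; 936,944 required, 936,944 in favor — approved.
B: 2/3 of 5957646 = 3971764; 3,971,764 required, 3,972,716 in favor — approved.
C: 4/5 of 8515101 = 6812080.80, rounded up to 6812081; 6,812,081 required, 6,809,886 in favor — not approved.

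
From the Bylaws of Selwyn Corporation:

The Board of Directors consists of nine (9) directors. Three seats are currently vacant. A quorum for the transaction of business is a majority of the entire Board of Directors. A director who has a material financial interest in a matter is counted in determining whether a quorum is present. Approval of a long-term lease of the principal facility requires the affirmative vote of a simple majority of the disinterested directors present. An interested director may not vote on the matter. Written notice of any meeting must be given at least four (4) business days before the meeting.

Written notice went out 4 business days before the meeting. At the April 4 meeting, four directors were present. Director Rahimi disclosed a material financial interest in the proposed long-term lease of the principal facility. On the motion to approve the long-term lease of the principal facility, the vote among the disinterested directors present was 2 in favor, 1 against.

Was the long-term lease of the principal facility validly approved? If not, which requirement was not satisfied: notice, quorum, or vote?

Invalid — quorum requirement not satisfied.

Notice: 4 business days given; 4 required (4 ≥ 4). Satisfied.
Quorum: 4 present (interested directors count toward quorum); quorum is 5. Not satisfied.
Vote: the long-term lease of the principal facility requires a majority of the disinterested directors present (4 − 1 = 3). A majority of 3 is 2, so 2 affirmative votes are needed; 2 voted in favor. Satisfied. (Moot — without a quorum no business can be validly transacted.)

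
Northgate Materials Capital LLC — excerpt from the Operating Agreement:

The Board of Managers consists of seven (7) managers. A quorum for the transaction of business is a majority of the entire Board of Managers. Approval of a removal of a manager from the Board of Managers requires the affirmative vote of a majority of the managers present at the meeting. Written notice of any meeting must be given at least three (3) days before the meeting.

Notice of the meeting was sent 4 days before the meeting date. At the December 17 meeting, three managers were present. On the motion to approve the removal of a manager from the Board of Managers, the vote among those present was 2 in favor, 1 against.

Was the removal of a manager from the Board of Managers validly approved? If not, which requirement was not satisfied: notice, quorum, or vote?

Invalid — quorum requirement not satisfied.

Notice: 4 days given; 3 required (4 ≥ 3). Satisfied.
Quorum: 3 present; quorum is 4. Not satisfied.
Vote: the removal of a manager from the Board of Managers requires a majority of the managers present (3). A majority of 3 is 2, so 2 affirmative votes are needed; 2 voted in favor. Satisfied. (Moot — without a quorum no business can be validly transacted.)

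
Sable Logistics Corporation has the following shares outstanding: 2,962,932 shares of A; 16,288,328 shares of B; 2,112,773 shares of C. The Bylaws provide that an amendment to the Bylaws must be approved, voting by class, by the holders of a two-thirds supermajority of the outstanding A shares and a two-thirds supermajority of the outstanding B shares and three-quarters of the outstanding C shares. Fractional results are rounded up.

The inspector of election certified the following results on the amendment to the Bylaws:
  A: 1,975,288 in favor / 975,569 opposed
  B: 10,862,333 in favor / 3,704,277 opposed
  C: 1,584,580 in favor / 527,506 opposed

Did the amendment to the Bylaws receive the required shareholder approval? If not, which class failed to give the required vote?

Approved — every class gave the required vote.

A: 2/3 of 2962932 = 1975288; 1,975,288 required, 1,975,288 in favor — approved.
B: 2/3 of 16288328 = 10858885.33, rounded up to 10858886; 10,858,886 required, 10,862,333 in favor — approved.
C: 3/4 of 2112773 = 1584579.75, rounded up to 1584580; 1,584,580 required, 1,584,580 in favor — approved.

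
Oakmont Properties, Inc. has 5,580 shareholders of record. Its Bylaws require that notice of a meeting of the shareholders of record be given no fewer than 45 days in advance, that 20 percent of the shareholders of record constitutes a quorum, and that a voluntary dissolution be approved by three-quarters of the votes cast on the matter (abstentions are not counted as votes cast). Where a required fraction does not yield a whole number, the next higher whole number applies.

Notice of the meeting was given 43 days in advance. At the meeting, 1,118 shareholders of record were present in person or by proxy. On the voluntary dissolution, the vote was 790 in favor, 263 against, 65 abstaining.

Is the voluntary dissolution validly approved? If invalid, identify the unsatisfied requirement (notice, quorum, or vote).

Invalid — notice requirement not satisfied.

Notice: 43 days given; 45 required. Not satisfied.
Quorum: 20% of 5,580 = 1,116; 1,118 present. Satisfied.
Vote: requires three-fourths of the votes cast (1,118 − 65 abstaining = 1,053); 3/4 of 1053 = 789.75, rounded up to 790, so 790 needed; 790 in favor. Satisfied.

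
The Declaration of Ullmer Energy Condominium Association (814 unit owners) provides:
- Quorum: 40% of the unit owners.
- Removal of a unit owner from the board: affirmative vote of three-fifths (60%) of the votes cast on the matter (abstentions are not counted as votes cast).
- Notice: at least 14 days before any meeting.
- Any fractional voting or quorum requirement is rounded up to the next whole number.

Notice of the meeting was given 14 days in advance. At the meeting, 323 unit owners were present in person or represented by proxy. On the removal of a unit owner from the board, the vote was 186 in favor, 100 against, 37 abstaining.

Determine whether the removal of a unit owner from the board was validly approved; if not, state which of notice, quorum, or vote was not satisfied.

Invalid — quorum requirement not satisfied.

Notice: 14 days given; 14 required. Satisfied.
Quorum: 40% of 814 = 325.60, rounded up to 326; 323 present. Not satisfied.
Vote: requires three-fifths of the votes cast (323 − 37 abstaining = 286); 3/5 of 286 = 171.60, rounded up to 172, so 172 needed; 186 in favor. Satisfied.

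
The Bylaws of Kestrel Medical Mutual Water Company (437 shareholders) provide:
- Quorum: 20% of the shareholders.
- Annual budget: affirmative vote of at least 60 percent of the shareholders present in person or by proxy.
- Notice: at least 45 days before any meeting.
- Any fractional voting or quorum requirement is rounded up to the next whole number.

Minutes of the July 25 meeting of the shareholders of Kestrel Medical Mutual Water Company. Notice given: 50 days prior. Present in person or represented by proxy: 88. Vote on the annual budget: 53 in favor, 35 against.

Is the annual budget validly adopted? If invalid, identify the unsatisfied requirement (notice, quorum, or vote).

Valid — all requirements satisfied.

Notice: 50 days given; 45 required. Satisfied.
Quorum: 20% of 437 = 87.40, rounded up to 88; 88 present. Satisfied.
Vote: requires three-fifths of those present (88); 3/5 of 88 = 52.80, rounded up to 53, so 53 needed; 53 in favor. Satisfied.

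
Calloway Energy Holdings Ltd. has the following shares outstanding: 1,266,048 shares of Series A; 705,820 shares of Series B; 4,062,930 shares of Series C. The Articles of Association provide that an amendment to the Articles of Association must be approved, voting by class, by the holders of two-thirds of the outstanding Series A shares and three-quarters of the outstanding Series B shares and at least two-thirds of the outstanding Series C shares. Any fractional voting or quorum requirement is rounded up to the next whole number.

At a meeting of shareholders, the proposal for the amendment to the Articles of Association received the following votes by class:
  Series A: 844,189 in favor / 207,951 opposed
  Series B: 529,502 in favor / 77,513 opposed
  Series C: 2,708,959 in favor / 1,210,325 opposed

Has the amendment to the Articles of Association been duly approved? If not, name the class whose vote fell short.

Series A: 2/3 of 1266048 = 844032; 844,032 required, 844,189 in favor — approved.
Series B: 3/4 of 705820 = 529365; 529,365 required, 529,502 in favor — approved.
Series C: 2/3 of 4062930 = 2708620; 2,708,620 required, 2,708,959 in favor — approved.

Approved — every class gave the required vote.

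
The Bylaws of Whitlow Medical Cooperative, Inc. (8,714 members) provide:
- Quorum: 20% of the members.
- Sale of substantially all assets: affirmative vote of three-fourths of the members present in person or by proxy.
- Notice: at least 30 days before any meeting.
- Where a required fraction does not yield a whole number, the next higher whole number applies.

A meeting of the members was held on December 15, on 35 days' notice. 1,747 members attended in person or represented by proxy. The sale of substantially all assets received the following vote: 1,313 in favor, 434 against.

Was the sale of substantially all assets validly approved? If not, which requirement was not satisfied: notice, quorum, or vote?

Valid — all requirements satisfied.

Notice: 35 days given; 30 required. Satisfied.
Quorum: 20% of 8,714 = 1,742.80, rounded up to 1,743; 1,747 present. Satisfied.
Vote: requires three-fourths of those present (1,747); 3/4 of 1747 = 1310.25, rounded up to 1311, so 1,311 needed; 1,313 in favor. Satisfied.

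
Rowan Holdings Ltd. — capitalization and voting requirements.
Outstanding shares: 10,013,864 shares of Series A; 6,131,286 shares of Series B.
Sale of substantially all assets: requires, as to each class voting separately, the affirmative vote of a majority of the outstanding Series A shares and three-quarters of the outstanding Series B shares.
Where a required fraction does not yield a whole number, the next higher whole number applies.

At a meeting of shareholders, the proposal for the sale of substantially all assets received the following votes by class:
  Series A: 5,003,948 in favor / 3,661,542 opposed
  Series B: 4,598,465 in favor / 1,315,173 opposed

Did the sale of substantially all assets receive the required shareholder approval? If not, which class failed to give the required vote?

Not approved — the Series A shares did not give the required vote.

Series A: a majority of 10013864 is 5006933; 5,006,933 required, 5,003,948 in favor — not approved.
Series B: 3/4 of 6131286 = 4598464.50, rounded up to 4598465; 4,598,465 required, 4,598,465 in favor — approved.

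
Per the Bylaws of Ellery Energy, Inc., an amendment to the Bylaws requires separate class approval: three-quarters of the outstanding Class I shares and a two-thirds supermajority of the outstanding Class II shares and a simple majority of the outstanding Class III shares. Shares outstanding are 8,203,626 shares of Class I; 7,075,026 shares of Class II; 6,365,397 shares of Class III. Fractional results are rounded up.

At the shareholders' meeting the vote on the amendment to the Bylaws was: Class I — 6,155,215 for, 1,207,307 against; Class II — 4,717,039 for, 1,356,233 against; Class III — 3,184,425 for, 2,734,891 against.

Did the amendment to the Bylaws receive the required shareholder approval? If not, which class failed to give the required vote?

Approved — every class gave the required vote.

Class I: 3/4 of 8203626 = 6152719.50, rounded up to 6152720; 6,152,720 required, 6,155,215 in favor — approved.
Class II: 2/3 of 7075026 = 4716684; 4,716,684 required, 4,717,039 in favor — approved.
Class III: a majority of 6365397 is 3182699; 3,182,699 required, 3,184,425 in favor — approved.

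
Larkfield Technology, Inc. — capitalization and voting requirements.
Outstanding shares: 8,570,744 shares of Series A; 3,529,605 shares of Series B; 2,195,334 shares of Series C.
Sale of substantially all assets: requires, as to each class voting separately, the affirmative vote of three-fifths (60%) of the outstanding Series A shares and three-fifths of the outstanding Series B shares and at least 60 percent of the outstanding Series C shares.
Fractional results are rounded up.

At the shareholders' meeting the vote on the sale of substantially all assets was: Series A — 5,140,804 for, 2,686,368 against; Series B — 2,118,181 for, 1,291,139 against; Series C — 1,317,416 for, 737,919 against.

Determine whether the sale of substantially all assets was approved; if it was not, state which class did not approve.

Series A: 3/5 of 8570744 = 5142446.40, rounded up to 5142447; 5,142,447 required, 5,140,804 in favor — not approved.
Series B: 3/5 of 3529605 = 2117763; 2,117,763 required, 2,118,181 in favor — approved.
Series C: 3/5 of 2195334 = 1317200.40, rounded up to 1317201; 1,317,201 required, 1,317,416 in favor — approved.

Not approved — the Series A shares did not give the required vote.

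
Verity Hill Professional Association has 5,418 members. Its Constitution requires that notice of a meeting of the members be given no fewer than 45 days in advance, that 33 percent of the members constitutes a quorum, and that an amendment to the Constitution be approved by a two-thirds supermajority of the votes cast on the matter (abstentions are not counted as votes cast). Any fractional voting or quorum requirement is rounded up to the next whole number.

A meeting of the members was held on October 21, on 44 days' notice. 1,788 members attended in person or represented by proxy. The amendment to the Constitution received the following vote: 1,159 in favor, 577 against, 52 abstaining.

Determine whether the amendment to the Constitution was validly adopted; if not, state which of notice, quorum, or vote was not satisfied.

Notice: 44 days given; 45 required. Not satisfied.
Quorum: 33% of 5,418 = 1,787.94, rounded up to 1,788; 1,788 present. Satisfied.
Vote: requires two-thirds of the votes cast (1,788 − 52 abstaining = 1,736); 2/3 of 1736 = 1157.33, rounded up to 1158, so 1,158 needed; 1,159 in favor. Satisfied.

Invalid — notice requirement not satisfied.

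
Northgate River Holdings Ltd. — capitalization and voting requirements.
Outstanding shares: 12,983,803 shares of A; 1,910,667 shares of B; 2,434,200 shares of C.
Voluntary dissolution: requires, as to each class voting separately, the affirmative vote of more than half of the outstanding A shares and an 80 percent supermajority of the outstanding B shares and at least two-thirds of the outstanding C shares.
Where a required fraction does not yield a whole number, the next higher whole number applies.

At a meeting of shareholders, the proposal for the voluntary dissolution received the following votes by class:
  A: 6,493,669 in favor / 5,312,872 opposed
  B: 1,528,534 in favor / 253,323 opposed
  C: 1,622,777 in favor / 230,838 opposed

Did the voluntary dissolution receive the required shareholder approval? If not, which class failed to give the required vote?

A: a majority of 12983803 is 6491902; 6,491,902 required, 6,493,669 in favor — approved.
B: 4/5 of 1910667 = 1528533.60, rounded up to 1528534; 1,528,534 required, 1,528,534 in favor — approved.
C: 2/3 of 2434200 = 1622800; 1,622,800 required, 1,622,777 in favor — not approved.

Not approved — the C shares did not give the required vote.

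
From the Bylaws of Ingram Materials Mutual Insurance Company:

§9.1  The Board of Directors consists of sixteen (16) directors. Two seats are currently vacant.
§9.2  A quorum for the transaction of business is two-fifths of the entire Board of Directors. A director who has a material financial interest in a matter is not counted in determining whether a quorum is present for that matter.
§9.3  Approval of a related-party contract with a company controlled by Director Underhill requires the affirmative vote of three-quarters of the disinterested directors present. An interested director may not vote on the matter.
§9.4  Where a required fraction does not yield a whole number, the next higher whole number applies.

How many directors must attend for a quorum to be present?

2/5 of 16 = 6.40, rounded up to 7.

7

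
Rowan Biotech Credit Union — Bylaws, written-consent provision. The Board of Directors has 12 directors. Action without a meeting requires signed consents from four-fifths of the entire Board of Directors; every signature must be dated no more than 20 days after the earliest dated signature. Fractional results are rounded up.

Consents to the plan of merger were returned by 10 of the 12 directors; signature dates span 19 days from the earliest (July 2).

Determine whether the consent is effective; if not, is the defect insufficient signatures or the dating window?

Signatures required: four-fifths of 12 — 4/5 of 12 = 9.60, rounded up to 10, so 10 needed; 10 signed. Sufficient.
Dating window: the latest signature is 19 days after the earliest; the limit is 20 days. Within the window.

Effective — both the signature and dating-window requirements are satisfied.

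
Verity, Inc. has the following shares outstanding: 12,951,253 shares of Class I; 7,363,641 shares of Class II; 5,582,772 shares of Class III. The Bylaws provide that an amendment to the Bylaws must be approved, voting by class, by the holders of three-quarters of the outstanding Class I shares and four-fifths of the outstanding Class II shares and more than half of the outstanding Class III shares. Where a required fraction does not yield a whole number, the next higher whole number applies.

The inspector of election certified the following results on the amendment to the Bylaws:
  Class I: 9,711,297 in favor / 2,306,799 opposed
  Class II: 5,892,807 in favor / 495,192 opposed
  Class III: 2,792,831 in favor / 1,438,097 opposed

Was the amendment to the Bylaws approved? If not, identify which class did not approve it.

Class I: 3/4 of 12951253 = 9713439.75, rounded up to 9713440; 9,713,440 required, 9,711,297 in favor — not approved.
Class II: 4/5 of 7363641 = 5890912.80, rounded up to 5890913; 5,890,913 required, 5,892,807 in favor — approved.
Class III: a majority of 5582772 is 2791387; 2,791,387 required, 2,792,831 in favor — approved.

Not approved — the Class I shares did not give the required vote.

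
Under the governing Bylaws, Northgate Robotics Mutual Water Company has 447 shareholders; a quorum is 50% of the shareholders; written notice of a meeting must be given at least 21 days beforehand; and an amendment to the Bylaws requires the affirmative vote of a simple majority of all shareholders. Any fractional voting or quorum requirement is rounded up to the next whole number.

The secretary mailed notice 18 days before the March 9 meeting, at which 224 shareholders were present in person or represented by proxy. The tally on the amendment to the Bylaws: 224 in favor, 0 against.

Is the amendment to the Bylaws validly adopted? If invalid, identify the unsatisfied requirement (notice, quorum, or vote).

Notice: 18 days given; 21 required. Not satisfied.
Quorum: 50% of 447 = 223.50, rounded up to 224; 224 present. Satisfied.
Vote: requires a majority of all shareholders (447); a majority of 447 is 224, so 224 needed; 224 in favor. Satisfied.

Invalid — notice requirement not satisfied.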